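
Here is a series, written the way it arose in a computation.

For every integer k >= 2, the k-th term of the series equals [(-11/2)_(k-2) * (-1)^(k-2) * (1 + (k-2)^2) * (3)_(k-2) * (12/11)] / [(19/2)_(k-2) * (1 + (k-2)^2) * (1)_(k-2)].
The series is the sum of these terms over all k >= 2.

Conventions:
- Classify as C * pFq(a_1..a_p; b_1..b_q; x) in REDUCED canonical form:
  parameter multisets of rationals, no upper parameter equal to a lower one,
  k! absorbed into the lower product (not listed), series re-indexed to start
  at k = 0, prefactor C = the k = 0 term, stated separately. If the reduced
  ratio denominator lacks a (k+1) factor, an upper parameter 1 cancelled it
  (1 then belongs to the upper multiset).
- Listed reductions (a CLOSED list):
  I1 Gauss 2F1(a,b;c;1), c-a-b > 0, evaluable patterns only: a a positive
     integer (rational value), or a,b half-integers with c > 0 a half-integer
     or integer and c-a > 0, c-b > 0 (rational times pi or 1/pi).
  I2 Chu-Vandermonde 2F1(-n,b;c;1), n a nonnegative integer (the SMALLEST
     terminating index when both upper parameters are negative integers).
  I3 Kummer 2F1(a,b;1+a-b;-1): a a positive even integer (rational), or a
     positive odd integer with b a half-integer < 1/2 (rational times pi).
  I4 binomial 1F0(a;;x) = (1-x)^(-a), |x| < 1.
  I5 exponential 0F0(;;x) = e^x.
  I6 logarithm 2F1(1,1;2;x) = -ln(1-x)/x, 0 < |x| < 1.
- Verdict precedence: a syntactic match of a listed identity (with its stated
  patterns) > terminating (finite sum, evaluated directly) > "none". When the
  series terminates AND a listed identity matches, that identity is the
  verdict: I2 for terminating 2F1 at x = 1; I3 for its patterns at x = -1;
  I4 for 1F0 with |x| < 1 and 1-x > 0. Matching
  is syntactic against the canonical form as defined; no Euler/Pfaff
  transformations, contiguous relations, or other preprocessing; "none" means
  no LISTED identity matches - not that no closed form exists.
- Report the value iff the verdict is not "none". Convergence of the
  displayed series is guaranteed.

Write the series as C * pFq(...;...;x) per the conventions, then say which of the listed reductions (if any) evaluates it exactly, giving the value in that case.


At argument -1: a 2F1 with upper {-11/2, 3}, lower {19/2}, scaled by C = 12/11. Verdict: Kummer (I3) matches (x = -1; c = 19/2 equals 1+a-b for upper {-11/2, 3}: listed pattern). Exact value: (29835/16384) * pi.

Key step: with t_0 = 12/11, the factor k^2 + 1 cancels (top and bottom), leaving C = 12/11.
Step ratio: r(k) = (-1) * (k-11/2) (k+3) / [(k+19/2) (k+1)] - poly over poly, x = (-1) from leading terms; C = 12/11 at k = 0.


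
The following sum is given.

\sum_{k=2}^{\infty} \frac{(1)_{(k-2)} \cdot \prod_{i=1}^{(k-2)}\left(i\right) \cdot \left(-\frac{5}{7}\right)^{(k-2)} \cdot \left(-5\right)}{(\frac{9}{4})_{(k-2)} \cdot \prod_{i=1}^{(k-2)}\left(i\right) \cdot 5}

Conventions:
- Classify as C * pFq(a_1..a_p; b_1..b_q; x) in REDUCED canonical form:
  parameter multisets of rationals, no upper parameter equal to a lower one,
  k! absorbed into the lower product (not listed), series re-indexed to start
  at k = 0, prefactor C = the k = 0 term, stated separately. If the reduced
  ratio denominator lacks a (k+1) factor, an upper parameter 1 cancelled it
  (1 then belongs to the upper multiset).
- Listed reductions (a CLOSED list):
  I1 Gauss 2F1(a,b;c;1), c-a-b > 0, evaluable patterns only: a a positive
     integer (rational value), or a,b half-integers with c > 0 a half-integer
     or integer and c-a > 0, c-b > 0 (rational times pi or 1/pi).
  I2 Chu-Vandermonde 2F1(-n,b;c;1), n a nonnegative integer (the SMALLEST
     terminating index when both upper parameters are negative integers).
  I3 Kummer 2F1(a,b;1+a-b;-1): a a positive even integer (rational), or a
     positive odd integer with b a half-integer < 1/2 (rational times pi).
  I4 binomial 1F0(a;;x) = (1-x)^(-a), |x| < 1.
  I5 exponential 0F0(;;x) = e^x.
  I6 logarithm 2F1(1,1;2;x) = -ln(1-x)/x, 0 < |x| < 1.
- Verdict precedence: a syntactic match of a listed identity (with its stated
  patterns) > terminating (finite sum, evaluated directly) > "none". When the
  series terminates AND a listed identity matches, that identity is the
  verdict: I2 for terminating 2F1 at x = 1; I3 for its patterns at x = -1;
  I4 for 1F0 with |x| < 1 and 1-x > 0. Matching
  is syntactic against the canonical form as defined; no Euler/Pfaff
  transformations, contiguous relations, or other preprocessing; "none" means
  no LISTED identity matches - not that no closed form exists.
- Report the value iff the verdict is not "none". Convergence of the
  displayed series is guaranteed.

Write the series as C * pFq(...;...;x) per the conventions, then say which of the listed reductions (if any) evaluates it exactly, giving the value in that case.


Key step: x = -\frac{5}{7} and the running product (C = -1, x = -5/7) telescopes to a rising factorial.
Term ratio: r(k) = -\frac{5}{7} * (k+1) (k+1) / [(k+\frac{9}{4}) (k+1)] - rational; roots negated = parameters, x = -\frac{5}{7}, C = -1.

This is -1 * 2F1(1, 1; \frac{9}{4}; -\frac{5}{7}) in reduced canonical form. Verdict: none. No listed pattern accepts 2F1(1, 1; \frac{9}{4}; -\frac{5}{7}).


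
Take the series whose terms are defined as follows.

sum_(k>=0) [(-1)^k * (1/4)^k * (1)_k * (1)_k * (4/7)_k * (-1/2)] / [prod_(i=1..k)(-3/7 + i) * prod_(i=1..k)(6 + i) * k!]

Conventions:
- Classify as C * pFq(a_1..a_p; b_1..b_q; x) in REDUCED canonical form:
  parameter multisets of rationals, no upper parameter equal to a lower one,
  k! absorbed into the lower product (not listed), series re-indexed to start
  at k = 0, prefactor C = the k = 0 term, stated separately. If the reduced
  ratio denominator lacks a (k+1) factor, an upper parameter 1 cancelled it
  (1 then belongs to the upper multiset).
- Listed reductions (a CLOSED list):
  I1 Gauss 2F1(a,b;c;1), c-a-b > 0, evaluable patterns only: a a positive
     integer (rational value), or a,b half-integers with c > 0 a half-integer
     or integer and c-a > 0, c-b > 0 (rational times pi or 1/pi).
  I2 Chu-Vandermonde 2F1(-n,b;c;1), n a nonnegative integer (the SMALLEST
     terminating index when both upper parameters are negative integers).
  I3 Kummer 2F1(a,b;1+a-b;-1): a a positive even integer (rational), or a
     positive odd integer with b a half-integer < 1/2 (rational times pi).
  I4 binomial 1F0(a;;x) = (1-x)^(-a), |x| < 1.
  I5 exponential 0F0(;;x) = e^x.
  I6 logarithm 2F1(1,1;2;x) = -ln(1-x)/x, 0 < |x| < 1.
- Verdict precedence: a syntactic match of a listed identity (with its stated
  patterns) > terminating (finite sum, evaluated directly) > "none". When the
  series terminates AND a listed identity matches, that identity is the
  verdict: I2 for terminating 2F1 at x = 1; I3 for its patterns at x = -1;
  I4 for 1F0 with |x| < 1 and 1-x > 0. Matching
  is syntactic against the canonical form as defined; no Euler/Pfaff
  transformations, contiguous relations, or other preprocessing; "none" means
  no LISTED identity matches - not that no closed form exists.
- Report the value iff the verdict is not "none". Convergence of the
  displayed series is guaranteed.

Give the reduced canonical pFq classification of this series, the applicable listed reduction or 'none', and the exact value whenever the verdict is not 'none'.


Structural cue: from the first term -1/2: the lower running product (C = -1/2, x = -1/4) is a rising factorial.
Consecutive-term ratio: r(k) = (-1/4) * (k+1) (k+1) / [(k+7) (k+1)] - poly over poly, x = (-1/4) from leading terms; C = -1/2 at k = 0.

Prefactor -1/2, argument -1/4: 2F1 with upper {1, 1} over lower {7}. Verdict: none - this 2F1 at x = -1/4 matches no listed pattern, and upper {1, 1} holds no stopper.


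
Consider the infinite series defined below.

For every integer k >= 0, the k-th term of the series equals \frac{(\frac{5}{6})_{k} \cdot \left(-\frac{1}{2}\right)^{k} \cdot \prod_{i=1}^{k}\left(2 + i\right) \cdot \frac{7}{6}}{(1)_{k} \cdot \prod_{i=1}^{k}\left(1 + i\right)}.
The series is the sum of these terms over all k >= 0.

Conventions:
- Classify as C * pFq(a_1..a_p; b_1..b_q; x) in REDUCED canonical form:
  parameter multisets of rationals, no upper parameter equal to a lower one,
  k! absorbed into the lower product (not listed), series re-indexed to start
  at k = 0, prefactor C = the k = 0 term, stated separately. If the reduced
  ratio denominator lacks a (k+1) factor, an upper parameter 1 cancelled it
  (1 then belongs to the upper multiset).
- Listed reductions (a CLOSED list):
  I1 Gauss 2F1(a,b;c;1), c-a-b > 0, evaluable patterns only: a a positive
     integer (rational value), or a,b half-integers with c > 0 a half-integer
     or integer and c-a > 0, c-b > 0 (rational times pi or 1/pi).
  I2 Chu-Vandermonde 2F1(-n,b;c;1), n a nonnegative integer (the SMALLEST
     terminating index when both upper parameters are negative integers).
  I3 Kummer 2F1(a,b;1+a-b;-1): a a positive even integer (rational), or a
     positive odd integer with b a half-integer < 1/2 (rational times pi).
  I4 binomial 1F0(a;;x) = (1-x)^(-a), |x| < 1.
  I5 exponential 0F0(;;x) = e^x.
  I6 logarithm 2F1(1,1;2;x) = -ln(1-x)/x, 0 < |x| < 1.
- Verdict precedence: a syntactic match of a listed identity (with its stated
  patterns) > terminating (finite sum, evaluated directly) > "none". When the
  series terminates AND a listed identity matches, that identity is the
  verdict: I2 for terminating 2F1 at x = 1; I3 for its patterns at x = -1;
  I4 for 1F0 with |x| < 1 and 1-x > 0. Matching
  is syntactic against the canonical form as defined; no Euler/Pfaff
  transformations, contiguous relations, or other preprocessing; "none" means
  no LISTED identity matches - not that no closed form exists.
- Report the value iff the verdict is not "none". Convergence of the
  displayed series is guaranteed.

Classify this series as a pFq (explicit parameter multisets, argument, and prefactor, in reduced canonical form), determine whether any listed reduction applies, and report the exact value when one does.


Classification (C = \frac{7}{6}): 2F1 with upper {\frac{5}{6}, 3}, lower {2}, argument x = -\frac{1}{2}. Verdict: none - this 2F1 at x = -\frac{1}{2} matches no listed pattern, and upper {\frac{5}{6}, 3} holds no stopper.

Key step: x = -\frac{1}{2} and the lower running product (C = 7/6, x = -1/2) is a rising factorial.
Consecutive-term ratio: r(k) = -\frac{1}{2} * (k+\frac{5}{6}) (k+3) / [(k+2) (k+1)] - rational; roots negated = parameters, x = -\frac{1}{2}, C = \frac{7}{6}.


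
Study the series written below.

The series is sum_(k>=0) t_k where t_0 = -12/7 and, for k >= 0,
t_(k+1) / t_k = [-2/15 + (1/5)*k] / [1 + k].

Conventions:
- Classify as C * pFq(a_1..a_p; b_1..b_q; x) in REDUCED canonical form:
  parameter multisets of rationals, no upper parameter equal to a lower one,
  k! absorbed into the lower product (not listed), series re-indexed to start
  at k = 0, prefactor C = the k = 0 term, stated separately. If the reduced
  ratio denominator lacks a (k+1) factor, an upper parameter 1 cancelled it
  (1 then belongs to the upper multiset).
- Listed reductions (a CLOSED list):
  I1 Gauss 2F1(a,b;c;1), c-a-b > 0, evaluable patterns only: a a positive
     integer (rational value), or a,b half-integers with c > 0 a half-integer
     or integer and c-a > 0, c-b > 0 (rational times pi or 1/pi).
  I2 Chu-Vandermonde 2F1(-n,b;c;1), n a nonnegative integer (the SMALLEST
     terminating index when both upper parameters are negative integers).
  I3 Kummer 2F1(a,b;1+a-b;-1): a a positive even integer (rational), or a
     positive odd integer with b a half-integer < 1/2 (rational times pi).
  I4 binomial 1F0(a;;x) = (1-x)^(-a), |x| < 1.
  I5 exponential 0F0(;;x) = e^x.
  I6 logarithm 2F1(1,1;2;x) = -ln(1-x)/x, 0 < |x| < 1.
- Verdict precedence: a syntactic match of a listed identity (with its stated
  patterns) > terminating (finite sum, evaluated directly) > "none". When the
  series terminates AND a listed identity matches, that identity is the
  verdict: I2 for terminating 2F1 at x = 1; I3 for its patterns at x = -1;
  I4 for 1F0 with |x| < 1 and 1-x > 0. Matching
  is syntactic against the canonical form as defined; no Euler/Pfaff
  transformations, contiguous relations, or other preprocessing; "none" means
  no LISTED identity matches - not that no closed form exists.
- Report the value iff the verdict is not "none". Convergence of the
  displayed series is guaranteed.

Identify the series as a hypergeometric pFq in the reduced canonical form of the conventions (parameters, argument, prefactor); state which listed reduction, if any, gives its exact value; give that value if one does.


Reduced: x = 1/5, 1F0, upper = {-2/3}, lower = {-}, C = -12/7. Verdict (x = 1/5): the I4 binomial reduction applies (the 1F0 binomial series: exponent 2/3, x = 1/5). Exact value: (-12/7) * (4/5)^(2/3).

Key observation: with t_0 = -12/7, factor the ratio over Q (C = -12/7, x = 1/5): negated roots = parameters.
Adjacent-term ratio: r(k) = (1/5) * (k-2/3) / [(k+1)] - rational in k. x = (1/5); t_0 = -12/7; negate the roots.


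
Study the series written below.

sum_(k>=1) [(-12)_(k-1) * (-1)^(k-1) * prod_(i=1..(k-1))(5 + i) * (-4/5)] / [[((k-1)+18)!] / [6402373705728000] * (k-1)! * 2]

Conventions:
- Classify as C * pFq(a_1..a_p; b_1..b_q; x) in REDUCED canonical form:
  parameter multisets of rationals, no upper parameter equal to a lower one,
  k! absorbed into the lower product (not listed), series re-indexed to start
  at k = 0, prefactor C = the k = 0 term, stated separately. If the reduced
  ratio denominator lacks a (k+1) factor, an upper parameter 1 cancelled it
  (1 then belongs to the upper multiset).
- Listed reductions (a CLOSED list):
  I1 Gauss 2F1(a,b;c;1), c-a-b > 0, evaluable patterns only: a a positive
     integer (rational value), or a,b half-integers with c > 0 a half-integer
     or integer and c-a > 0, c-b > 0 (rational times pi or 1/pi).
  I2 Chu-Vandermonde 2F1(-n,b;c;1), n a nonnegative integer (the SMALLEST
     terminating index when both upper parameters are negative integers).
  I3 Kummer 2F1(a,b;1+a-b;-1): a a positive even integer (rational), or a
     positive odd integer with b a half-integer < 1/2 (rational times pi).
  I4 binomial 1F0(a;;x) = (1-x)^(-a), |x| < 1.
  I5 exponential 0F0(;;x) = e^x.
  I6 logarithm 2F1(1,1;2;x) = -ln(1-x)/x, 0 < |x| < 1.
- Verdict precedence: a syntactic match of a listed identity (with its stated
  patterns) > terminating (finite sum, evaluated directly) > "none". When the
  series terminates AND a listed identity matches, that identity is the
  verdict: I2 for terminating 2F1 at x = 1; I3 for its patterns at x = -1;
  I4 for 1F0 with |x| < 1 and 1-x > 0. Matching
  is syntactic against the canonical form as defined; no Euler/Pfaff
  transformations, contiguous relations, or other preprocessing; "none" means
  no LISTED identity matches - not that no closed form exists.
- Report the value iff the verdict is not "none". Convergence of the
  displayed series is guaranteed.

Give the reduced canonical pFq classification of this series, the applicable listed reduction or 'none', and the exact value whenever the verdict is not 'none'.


Canonical form: C = -2/5 times 2F1 with upper {-12, 6}, lower {19}, x = -1. Verdict at x = -1: Kummer's theorem (I3) matches (x = -1; c = 19 equals 1+a-b for upper {-12, 6}: listed pattern). Exact value: -408/25.

Key step: t_0 = -2/5 here, and the running product (C = -2/5) telescopes to a rising factorial.
Step ratio: r(k) = (-1) * (k-12) (k+6) / [(k+19) (k+1)] - poly over poly, x = (-1) from leading terms; C = -2/5 at k = 0.


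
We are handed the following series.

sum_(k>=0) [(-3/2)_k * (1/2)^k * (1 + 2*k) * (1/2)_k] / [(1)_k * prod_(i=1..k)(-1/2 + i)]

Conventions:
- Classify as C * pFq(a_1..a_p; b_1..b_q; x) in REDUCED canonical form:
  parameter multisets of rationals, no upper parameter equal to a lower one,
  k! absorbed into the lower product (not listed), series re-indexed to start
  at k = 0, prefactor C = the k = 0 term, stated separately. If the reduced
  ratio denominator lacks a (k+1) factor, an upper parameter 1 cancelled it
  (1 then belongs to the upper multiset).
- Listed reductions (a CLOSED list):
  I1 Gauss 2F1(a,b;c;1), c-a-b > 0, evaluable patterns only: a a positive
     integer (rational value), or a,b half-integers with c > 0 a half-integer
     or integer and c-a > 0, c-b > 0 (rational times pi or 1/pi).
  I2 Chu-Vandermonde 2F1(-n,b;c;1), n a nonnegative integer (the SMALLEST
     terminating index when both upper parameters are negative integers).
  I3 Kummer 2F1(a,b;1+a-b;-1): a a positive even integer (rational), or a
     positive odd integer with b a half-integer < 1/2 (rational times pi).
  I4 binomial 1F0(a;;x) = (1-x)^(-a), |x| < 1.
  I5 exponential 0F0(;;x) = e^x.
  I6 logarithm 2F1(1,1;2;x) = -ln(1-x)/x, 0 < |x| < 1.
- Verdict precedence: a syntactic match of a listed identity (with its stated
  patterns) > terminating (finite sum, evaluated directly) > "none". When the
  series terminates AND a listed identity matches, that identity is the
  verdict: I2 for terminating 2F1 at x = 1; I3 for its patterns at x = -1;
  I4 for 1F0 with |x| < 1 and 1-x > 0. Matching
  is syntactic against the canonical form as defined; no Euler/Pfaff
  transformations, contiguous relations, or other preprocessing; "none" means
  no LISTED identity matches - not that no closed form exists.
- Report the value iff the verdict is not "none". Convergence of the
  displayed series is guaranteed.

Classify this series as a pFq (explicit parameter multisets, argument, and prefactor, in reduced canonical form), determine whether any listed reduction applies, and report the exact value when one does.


First insight: t_0 = 1 here, and the (2k+1) factor (prefactor 1) shifts (1/2)_k to (3/2)_k.
Adjacent-term ratio: r(k) = (1/2) * (k-3/2) (k+3/2) / [(k+1/2) (k+1)] - rational; roots negated = parameters, x = (1/2), C = 1.

Reduced: x = 1/2, 2F1, upper = {-3/2, 3/2}, lower = {1/2}, C = 1. Verdict: none (x = 1/2): each listed identity misses the multisets {-3/2, 3/2} ; {1/2}.


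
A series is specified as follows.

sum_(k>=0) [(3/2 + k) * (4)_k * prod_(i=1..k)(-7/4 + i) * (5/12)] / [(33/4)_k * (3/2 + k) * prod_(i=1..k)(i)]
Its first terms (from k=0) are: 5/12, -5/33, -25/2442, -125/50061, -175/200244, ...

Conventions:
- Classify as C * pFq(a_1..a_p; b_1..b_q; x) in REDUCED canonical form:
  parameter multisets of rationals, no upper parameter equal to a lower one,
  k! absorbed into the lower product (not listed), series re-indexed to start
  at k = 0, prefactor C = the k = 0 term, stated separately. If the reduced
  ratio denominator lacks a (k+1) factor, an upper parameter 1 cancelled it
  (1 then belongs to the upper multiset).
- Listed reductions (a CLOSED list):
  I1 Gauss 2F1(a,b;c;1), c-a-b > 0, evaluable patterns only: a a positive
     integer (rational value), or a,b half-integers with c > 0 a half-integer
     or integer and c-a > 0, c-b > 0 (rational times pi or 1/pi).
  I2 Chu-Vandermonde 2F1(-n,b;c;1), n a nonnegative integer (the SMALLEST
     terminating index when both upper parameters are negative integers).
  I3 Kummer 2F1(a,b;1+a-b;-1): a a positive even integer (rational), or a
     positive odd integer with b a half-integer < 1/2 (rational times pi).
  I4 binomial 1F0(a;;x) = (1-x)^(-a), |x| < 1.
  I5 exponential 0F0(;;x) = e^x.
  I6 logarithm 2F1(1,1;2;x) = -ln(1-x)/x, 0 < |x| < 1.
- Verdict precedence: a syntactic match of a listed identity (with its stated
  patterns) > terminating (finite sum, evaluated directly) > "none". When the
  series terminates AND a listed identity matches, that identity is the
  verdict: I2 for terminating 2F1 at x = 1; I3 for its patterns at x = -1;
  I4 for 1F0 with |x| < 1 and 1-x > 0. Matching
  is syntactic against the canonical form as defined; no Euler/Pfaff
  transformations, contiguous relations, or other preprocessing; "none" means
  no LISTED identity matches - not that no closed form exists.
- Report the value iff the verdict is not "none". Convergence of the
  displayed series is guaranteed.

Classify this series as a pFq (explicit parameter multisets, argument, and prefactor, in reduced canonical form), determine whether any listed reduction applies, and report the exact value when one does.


At argument 1: a 2F1 with upper {-3/4, 4}, lower {33/4}, scaled by C = 5/12. Verdict: this is Gauss (I1, integer-parameter pattern) (x = 1: the Gamma ratio telescopes since c-a-b = 5 > 0 and a = 4 in Z>0). Its exact value is 12325/49152.

First insight: t_0 = 5/12 here, and the product of the first k integers (C = 5/12, x = 1) is k!.
Term ratio: r(k) = 1 * (k-3/4) (k+4) / [(k+33/4) (k+1)] - rational in k, leading ratio 1; with t_0 = 5/12, classification follows.


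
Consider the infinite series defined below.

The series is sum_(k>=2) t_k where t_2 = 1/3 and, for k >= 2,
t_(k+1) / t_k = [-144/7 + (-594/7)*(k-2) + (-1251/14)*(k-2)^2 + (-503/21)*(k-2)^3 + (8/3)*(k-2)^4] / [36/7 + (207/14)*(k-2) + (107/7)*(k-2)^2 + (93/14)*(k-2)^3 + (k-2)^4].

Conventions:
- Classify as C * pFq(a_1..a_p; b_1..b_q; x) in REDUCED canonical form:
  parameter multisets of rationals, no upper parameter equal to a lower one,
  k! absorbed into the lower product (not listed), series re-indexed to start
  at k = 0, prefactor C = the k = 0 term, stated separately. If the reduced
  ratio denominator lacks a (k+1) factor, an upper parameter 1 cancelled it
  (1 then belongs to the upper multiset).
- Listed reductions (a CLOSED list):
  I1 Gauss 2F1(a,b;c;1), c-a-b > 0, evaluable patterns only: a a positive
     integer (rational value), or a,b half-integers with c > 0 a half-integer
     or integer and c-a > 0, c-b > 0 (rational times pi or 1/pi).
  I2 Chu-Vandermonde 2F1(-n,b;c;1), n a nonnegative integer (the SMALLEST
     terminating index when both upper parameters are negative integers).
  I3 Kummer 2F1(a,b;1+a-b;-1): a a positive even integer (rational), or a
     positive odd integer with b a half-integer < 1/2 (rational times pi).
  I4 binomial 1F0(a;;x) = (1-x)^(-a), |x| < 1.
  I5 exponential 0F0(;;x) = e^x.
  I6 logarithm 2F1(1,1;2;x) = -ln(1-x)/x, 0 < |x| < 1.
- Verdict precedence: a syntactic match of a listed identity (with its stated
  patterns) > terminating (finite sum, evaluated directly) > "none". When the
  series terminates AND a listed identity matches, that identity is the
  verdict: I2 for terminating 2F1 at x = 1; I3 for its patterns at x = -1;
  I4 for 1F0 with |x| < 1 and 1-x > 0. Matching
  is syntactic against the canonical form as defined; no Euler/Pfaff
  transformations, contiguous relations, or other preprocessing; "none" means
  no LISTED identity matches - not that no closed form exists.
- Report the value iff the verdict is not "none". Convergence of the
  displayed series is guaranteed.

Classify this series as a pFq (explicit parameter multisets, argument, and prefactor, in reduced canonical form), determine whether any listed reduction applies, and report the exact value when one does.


x = 8/3 here; the reduced form reads 2F1, upper {-12, 3/8}, lower {3}, C = 1/3. Verdict: terminating - upper parameter -12 makes this a finite sum (last index 12), evaluated exactly. Its exact value is 1141014247/7074542592.

The tell: t_0 = 1/3 here, and factor the ratio over Q (C = 1/3, x = 8/3): negated roots = parameters.
Term ratio: r(k) = (8/3) * (k-12) (k+3/8) / [(k+3) (k+1)] - rational in k, leading ratio (8/3); with t_0 = 1/3, classification follows.


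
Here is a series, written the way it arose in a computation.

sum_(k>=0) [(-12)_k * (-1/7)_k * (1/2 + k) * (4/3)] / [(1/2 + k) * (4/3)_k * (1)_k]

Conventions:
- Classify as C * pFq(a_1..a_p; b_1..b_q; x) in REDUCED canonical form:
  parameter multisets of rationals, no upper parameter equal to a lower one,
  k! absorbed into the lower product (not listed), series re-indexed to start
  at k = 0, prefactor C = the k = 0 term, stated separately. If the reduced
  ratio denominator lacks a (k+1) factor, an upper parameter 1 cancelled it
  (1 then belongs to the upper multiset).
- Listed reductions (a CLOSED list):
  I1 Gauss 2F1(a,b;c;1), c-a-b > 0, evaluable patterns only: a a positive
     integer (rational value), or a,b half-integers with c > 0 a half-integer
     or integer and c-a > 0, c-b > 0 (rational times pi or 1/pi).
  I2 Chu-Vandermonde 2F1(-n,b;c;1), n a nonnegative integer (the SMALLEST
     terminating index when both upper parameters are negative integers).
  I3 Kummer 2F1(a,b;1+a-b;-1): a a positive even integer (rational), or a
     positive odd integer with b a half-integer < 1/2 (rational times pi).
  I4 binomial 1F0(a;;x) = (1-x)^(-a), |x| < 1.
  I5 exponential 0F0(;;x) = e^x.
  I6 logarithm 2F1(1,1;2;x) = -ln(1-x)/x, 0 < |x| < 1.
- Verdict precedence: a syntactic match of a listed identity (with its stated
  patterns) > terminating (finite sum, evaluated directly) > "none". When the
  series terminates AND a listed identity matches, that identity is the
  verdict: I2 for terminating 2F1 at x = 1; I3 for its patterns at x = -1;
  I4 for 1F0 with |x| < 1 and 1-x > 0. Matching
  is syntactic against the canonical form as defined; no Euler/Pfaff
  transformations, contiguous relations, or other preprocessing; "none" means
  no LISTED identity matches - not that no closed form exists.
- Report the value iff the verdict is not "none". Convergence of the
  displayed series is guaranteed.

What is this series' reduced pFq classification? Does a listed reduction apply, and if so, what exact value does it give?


Canonical form: C = 4/3 times 2F1 with upper {-12, -1/7}, lower {4/3}, x = 1. Verdict: the Chu-Vandermonde identity I2 applies (terminating 2F1 at x = 1 with n = 12, b = -1/7, c = 4/3). Exact value: 13855098684233042/7151862303192705.

Key observation: with t_0 = 4/3, k + 1/2 divides numerator and denominator alike; C = 4/3, x = 1 after cancelling.
Ratio: r(k) = 1 * (k-12) (k-1/7) / [(k+4/3) (k+1)] - rational in k, leading ratio 1; with t_0 = 4/3, classification follows.


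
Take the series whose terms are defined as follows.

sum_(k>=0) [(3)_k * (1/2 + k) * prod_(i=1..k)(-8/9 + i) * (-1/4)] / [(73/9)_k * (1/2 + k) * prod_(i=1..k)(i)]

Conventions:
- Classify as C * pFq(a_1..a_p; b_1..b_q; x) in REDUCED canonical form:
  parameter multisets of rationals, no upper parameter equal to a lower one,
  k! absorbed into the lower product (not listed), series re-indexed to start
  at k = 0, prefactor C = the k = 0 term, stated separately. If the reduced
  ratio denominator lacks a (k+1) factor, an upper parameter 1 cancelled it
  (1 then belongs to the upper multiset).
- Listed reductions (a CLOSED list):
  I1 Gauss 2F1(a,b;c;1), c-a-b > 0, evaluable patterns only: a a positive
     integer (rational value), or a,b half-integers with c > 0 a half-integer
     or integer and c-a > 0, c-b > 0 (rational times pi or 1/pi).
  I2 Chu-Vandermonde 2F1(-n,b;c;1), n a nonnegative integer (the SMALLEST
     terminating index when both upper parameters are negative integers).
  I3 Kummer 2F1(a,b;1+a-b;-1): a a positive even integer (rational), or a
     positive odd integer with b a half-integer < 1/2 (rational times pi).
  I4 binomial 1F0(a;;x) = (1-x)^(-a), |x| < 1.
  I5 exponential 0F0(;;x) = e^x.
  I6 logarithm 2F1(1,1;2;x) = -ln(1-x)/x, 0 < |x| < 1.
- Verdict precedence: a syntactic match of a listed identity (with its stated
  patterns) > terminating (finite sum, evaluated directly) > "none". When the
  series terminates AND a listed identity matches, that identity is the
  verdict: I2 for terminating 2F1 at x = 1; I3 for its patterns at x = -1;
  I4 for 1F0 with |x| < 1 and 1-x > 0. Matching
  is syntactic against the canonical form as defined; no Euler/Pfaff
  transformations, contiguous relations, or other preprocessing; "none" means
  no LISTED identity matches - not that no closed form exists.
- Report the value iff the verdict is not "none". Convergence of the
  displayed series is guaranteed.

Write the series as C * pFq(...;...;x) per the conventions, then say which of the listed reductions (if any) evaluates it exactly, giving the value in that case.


The series (x = 1) is 2F1: upper {1/9, 3}, lower {73/9}, prefactor -1/4. Verdict: this is Gauss's theorem (I1) (x = 1: the Gamma ratio telescopes since c-a-b = 5 > 0 and a = 3 in Z>0). Hence: -4048/15309.

The tell: t_0 = -1/4 here, and the running product (C = -1/4) telescopes to a rising factorial.
Ratio: r(k) = 1 * (k+1/9) (k+3) / [(k+73/9) (k+1)] - rational in k. x = 1; t_0 = -1/4; negate the roots.


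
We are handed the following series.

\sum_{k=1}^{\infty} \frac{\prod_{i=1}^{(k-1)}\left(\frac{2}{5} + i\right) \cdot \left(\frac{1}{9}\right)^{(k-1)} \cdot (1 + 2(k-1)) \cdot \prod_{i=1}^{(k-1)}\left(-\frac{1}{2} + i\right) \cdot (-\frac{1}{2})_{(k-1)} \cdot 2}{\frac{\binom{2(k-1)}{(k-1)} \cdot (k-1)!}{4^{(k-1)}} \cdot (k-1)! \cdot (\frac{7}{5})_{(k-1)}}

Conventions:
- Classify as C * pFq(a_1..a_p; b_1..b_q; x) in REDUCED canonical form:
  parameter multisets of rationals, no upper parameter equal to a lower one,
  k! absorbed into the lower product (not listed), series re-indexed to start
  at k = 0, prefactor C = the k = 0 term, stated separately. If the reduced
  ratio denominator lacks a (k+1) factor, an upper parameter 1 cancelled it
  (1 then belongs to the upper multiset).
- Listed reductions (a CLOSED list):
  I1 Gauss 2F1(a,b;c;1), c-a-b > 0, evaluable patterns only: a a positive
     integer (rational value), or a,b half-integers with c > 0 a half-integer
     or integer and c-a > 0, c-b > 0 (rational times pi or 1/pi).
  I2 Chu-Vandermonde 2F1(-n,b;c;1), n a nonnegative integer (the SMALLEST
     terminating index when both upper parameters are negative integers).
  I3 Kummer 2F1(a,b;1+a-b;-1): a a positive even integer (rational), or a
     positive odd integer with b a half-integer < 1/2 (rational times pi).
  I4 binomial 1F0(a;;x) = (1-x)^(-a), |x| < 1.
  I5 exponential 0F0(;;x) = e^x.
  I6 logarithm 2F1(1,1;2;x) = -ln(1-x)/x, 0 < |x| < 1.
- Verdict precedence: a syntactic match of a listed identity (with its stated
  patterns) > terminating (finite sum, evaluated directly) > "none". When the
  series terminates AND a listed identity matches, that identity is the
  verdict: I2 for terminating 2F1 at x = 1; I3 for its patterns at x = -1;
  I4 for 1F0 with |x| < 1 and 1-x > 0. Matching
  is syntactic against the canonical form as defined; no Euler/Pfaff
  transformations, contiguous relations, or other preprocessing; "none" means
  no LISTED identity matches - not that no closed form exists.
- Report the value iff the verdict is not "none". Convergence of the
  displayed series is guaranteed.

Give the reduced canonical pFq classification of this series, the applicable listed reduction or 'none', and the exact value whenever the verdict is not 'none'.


Classification (C = 2): 2F1 with upper {-\frac{1}{2}, \frac{3}{2}}, lower {\frac{1}{2}}, argument x = \frac{1}{9}. Verdict: none. Every listed pattern misses the 2F1 form at \frac{1}{9}, upper {-\frac{1}{2}, \frac{3}{2}}.

Key observation: from the first term 2: the parameter 7/5 appears in both the upper and lower lists and cancels.
Adjacent-term ratio: r(k) = \frac{1}{9} * (k-\frac{1}{2}) (k+\frac{3}{2}) / [(k+\frac{1}{2}) (k+1)] ; factor over Q: parameters, x = \frac{1}{9}, and C = 2.


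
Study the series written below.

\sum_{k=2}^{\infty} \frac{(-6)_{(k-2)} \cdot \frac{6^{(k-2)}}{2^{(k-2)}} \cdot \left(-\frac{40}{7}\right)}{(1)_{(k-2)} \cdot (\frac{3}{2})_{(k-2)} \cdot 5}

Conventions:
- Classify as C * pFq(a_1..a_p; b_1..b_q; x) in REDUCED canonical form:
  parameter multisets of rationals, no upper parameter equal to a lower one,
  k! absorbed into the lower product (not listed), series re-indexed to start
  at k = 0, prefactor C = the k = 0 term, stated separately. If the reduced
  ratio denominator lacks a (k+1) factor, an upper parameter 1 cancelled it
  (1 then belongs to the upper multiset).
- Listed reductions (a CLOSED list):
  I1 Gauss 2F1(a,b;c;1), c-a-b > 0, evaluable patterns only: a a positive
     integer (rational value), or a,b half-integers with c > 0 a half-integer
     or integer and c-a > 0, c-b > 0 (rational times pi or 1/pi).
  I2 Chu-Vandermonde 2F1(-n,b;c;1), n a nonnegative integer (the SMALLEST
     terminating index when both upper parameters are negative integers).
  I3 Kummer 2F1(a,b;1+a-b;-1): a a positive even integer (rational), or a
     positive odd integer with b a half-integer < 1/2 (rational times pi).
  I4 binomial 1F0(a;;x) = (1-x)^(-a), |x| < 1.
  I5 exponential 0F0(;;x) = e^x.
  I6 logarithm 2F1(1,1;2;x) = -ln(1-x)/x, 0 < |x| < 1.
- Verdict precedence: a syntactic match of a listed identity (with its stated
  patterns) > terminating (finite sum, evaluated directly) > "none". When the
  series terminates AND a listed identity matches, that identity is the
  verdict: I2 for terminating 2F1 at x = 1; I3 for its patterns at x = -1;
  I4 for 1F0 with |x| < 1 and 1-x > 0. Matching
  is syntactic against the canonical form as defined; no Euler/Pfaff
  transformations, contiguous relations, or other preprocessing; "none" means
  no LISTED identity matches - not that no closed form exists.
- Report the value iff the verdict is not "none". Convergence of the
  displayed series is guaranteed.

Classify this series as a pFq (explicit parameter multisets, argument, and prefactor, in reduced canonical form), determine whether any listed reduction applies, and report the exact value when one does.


Reduced: x = 3, 1F1, upper = {-6}, lower = {\frac{3}{2}}, C = -\frac{8}{7}. Verdict: terminating. (-6)_k vanishes past k = 6, leaving a 7-term sum, computed directly. Value: -\frac{11432}{35035}.

Key observation: t_0 being -\frac{8}{7}, the two k-th powers (prefactor -8/7) combine into one argument.
Ratio: r(k) = 3 * (k-6) / [(k+\frac{3}{2}) (k+1)] - poly over poly, x = 3 from leading terms; C = -\frac{8}{7} at k = 0.


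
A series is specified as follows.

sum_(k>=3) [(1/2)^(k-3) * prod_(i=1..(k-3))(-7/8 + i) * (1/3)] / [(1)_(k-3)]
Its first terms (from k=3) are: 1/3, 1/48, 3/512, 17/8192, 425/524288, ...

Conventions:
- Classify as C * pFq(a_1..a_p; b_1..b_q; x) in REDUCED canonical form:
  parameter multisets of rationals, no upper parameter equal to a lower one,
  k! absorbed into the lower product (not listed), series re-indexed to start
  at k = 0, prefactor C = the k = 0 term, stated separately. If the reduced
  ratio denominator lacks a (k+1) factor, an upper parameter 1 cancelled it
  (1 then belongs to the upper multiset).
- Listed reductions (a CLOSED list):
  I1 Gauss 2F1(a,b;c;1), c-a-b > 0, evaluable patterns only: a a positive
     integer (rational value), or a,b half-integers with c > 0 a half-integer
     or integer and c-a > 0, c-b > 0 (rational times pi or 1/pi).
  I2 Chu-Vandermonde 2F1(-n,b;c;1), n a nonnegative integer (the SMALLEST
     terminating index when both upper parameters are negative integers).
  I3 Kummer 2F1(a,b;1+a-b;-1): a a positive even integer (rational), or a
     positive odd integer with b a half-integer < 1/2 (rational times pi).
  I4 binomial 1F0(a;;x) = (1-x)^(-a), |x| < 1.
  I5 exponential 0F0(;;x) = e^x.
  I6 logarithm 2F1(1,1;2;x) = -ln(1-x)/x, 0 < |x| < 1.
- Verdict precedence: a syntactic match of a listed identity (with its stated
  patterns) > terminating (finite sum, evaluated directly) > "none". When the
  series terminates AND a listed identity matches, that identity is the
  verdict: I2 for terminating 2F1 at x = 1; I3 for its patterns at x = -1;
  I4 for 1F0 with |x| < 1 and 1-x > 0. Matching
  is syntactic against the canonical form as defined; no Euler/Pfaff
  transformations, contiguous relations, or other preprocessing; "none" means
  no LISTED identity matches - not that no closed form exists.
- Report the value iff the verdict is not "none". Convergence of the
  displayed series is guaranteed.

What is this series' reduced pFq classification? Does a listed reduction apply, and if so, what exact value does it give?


Key step: x = (1/2) and the running product (prefactor 1/3) telescopes to a rising factorial.
Ratio: r(k) = (1/2) * (k+1/8) / [(k+1)] - rational in k, leading ratio (1/2); with t_0 = 1/3, classification follows.

With C = 1/3: the canonical form is 1F0(1/8; -; 1/2). Verdict (x = 1/2): the binomial series (I4) applies (the 1F0 binomial series: exponent -1/8, x = 1/2). Sum: (1/3) * (1/2)^(-1/8).


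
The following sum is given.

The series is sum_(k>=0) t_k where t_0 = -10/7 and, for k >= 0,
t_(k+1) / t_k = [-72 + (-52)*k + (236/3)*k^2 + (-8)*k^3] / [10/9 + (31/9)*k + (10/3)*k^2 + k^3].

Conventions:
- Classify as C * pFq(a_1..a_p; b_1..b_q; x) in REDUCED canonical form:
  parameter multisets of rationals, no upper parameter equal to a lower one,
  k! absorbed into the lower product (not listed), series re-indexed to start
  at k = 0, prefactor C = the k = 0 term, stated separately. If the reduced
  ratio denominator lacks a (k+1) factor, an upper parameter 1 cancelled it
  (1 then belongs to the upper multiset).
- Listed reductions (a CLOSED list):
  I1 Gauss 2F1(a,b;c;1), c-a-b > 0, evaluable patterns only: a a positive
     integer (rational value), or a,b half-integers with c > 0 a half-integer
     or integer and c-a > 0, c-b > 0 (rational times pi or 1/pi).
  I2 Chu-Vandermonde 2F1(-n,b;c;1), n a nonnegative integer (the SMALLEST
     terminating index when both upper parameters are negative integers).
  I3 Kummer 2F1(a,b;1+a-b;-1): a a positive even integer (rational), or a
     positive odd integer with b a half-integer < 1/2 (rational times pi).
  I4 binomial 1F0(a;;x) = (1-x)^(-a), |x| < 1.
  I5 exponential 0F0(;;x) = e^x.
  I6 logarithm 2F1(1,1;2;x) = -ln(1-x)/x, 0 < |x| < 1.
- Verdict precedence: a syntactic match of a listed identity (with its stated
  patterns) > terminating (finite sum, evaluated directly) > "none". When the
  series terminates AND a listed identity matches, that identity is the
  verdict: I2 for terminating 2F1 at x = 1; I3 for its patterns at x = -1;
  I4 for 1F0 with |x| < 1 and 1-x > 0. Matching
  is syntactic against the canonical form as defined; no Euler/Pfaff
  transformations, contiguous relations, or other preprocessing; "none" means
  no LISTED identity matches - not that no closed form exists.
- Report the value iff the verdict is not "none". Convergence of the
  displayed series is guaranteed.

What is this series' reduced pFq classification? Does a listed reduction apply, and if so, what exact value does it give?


This is -10/7 * 2F1(-9, -3/2; 5/3; -8) in reduced canonical form. Verdict: terminating. (-9)_k vanishes past k = 9, leaving a 10-term sum, computed directly. Its exact value is -662936375542/1621477.

Structural cue: with t_0 = -10/7, the ratio is unreduced: k + 2/3 divides both sides (C = -10/7, x = -8).
Term ratio: r(k) = (-8) * (k-9) (k-3/2) / [(k+5/3) (k+1)] - poly over poly, x = (-8) from leading terms; C = -10/7 at k = 0.


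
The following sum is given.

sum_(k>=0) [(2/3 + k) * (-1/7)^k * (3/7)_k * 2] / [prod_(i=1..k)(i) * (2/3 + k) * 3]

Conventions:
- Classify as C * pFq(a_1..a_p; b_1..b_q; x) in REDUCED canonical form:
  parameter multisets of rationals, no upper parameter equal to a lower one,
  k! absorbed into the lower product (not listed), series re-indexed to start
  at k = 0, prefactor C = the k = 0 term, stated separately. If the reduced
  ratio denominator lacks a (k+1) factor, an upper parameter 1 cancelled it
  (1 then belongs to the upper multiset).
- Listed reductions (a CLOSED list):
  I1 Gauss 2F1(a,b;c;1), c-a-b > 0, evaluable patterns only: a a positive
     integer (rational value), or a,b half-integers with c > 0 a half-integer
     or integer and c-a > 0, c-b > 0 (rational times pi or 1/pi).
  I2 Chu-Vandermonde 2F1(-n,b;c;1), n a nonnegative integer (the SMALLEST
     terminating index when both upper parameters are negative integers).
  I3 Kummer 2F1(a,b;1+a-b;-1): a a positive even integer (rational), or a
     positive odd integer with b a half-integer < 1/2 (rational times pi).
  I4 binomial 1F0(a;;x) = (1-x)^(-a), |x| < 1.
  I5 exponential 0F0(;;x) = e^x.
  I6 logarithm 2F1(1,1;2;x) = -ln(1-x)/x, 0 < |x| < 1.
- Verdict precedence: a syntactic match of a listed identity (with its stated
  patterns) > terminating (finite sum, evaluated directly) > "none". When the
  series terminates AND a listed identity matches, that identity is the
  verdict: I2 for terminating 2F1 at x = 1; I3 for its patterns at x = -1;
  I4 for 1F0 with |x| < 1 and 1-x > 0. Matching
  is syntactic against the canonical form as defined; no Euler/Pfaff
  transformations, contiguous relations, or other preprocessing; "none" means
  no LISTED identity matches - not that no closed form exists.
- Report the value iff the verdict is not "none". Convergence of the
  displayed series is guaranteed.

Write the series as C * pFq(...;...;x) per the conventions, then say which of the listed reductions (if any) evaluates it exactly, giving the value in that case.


At argument -1/7: a 1F0 with upper {3/7}, lower {-}, scaled by C = 2/3. Verdict: binomial (I4) applies (the 1F0 binomial series: exponent -3/7, x = -1/7). Sum: (2/3) * (8/7)^(-3/7).

The tell: x = (-1/7) and the constant factors (prefactor 2/3) combine into one prefactor.
Consecutive-term ratio: r(k) = (-1/7) * (k+3/7) / [(k+1)] - rational in k, leading ratio (-1/7); with t_0 = 2/3, classification follows.
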